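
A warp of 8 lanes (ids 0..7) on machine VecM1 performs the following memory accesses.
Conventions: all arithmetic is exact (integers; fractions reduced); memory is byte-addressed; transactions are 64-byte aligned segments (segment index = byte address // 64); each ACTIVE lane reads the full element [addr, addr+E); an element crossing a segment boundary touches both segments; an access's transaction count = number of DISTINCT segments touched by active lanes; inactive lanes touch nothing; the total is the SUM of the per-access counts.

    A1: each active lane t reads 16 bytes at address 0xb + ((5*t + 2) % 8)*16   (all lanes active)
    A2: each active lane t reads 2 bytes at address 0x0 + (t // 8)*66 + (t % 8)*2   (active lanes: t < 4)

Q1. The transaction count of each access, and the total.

A1: 3 transactions
A2: 1 transaction

Answer: 3,1; total 4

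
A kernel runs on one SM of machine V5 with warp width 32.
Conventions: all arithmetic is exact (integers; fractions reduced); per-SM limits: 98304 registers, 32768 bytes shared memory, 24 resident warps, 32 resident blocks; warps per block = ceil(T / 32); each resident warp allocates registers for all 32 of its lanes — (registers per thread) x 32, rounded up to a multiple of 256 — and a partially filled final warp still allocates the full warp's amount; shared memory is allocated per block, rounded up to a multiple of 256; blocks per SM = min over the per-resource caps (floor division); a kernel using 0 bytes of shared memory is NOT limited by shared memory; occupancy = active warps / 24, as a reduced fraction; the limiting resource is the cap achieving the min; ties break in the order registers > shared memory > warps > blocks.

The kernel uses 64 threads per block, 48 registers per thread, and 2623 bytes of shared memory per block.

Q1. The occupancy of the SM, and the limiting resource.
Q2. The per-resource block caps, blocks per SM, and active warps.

Answer: occupancy 11/12, limited by shared memory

registers: 32 blocks
shared memory: 11 blocks
warps: 12 blocks
blocks: 32 blocks

Answer: 11 blocks, 22 active warps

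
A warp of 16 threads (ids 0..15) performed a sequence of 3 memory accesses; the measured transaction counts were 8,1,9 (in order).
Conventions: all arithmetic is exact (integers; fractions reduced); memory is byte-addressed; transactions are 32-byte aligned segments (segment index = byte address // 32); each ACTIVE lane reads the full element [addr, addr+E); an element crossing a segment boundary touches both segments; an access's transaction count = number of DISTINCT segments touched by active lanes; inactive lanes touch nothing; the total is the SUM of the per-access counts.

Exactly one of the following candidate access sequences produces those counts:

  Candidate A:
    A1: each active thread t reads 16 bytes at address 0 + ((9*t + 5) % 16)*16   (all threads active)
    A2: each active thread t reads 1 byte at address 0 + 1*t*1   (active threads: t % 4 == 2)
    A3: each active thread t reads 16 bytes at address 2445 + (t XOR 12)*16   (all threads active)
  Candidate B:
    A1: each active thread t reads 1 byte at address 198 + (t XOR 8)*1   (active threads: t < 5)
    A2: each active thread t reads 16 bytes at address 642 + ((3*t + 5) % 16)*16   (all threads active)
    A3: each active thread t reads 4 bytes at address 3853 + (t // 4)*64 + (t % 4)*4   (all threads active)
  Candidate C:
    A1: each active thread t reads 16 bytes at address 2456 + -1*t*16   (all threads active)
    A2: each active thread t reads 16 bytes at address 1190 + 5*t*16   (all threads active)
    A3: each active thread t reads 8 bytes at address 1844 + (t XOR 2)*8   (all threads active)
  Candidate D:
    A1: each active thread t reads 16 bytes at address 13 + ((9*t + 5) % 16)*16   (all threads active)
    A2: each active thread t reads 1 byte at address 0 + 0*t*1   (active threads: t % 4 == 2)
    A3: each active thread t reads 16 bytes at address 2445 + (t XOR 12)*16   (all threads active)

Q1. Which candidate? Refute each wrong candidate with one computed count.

B: A1 gives 1 transaction, not 8
C: A1 gives 9 transactions, not 8
D: A1 gives 9 transactions, not 8
A: all counts match (8,1,9)

Answer: A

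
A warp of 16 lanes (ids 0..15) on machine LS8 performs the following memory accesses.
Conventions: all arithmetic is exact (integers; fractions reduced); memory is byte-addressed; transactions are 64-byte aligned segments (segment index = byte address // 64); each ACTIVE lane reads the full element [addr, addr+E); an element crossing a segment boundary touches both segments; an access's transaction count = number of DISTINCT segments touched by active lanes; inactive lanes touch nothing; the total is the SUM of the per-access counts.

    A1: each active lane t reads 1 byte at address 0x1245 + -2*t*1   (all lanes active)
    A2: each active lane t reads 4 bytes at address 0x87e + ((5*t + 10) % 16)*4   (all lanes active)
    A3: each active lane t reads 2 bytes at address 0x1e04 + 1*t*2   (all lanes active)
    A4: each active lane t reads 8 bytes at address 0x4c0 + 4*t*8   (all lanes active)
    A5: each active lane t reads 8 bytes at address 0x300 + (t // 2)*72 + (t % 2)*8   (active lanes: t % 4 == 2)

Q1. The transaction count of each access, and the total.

A1: 2 transactions
A2: 2 transactions
A3: 1 transaction
A4: 8 transactions
A5: 4 transactions

Answer: 2,2,1,8,4; total 17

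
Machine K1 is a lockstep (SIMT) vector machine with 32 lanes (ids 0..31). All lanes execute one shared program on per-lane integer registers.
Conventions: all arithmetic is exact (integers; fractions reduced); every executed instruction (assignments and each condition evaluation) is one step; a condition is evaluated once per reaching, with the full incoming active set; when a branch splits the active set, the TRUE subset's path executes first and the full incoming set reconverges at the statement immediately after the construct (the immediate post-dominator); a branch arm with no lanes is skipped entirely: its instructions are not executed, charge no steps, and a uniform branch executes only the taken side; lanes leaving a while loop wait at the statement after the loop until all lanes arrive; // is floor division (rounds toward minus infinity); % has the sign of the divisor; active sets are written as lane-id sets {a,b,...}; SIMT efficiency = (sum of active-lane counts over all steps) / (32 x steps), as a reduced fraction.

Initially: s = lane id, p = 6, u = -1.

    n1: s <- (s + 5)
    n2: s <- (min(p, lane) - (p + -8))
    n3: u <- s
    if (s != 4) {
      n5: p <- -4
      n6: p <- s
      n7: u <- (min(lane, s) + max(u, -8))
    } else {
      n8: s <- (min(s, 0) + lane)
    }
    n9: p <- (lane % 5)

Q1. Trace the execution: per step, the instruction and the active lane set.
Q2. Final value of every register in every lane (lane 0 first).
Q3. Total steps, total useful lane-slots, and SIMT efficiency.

step 0: s <- (s + 5)                 {0,1,2,3,4,5,6,7,8,9,10,11,12,13,14,15,16,17,18,19,20,21,22,23,24,25,26,27,28,29,30,31}
step 1: s <- (min(p, lane) - (p + -8)) {0,1,2,3,4,5,6,7,8,9,10,11,12,13,14,15,16,17,18,19,20,21,22,23,24,25,26,27,28,29,30,31}
step 2: u <- s                       {0,1,2,3,4,5,6,7,8,9,10,11,12,13,14,15,16,17,18,19,20,21,22,23,24,25,26,27,28,29,30,31}
step 3: eval (s != 4)                {0,1,2,3,4,5,6,7,8,9,10,11,12,13,14,15,16,17,18,19,20,21,22,23,24,25,26,27,28,29,30,31}
step 4: p <- -4                      {0,1,3,4,5,6,7,8,9,10,11,12,13,14,15,16,17,18,19,20,21,22,23,24,25,26,27,28,29,30,31}
step 5: p <- s                       {0,1,3,4,5,6,7,8,9,10,11,12,13,14,15,16,17,18,19,20,21,22,23,24,25,26,27,28,29,30,31}
step 6: u <- (min(lane, s) + max(u, -8)) {0,1,3,4,5,6,7,8,9,10,11,12,13,14,15,16,17,18,19,20,21,22,23,24,25,26,27,28,29,30,31}
step 7: s <- (min(s, 0) + lane)      {2}
step 8: p <- (lane % 5)              {0,1,2,3,4,5,6,7,8,9,10,11,12,13,14,15,16,17,18,19,20,21,22,23,24,25,26,27,28,29,30,31}

Answer: 9 steps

s: 2,3,2,5,6,7,8,8,8,8,8,8,8,8,8,8,8,8,8,8,8,8,8,8,8,8,8,8,8,8,8,8
p: 0,1,2,3,4,0,1,2,3,4,0,1,2,3,4,0,1,2,3,4,0,1,2,3,4,0,1,2,3,4,0,1
u: 2,4,4,8,10,12,14,15,16,16,16,16,16,16,16,16,16,16,16,16,16,16,16,16,16,16,16,16,16,16,16,16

steps = 9; useful = 254; efficiency = 254/288 = 127/144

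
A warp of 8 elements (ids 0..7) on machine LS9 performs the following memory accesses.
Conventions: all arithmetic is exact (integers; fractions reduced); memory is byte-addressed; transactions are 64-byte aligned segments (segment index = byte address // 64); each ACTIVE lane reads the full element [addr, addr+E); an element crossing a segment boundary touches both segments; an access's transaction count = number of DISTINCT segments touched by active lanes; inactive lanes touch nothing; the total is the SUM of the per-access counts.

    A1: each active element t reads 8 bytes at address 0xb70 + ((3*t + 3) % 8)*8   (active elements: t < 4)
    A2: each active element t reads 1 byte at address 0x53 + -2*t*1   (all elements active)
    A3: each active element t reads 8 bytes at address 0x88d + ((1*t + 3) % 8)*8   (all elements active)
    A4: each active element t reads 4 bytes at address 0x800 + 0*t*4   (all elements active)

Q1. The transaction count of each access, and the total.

A1: 2 transactions
A2: 1 transaction
A3: 2 transactions
A4: 1 transaction

Answer: 2,1,2,1; total 6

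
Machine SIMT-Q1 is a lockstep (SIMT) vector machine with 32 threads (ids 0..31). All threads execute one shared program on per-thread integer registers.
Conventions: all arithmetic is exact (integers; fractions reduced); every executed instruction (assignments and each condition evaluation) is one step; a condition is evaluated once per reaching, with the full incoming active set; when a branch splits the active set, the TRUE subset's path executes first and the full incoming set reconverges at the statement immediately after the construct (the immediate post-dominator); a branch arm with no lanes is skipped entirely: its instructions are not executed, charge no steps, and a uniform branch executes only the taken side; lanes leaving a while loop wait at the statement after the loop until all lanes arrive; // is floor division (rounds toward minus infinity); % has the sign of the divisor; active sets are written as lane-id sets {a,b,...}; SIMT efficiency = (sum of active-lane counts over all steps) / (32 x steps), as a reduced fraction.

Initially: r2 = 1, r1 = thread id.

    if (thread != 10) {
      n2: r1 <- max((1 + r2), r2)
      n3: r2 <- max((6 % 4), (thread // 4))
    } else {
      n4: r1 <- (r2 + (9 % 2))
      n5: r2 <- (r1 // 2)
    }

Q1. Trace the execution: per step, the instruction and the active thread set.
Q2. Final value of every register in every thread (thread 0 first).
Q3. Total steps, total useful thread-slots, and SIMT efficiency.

step 0: eval (thread != 10)          {0,1,2,3,4,5,6,7,8,9,10,11,12,13,14,15,16,17,18,19,20,21,22,23,24,25,26,27,28,29,30,31}
step 1: r1 <- max((1 + r2), r2)      {0,1,2,3,4,5,6,7,8,9,11,12,13,14,15,16,17,18,19,20,21,22,23,24,25,26,27,28,29,30,31}
step 2: r2 <- max((6 % 4), (thread // 4)) {0,1,2,3,4,5,6,7,8,9,11,12,13,14,15,16,17,18,19,20,21,22,23,24,25,26,27,28,29,30,31}
step 3: r1 <- (r2 + (9 % 2))         {10}
step 4: r2 <- (r1 // 2)              {10}

Answer: 5 steps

r2: 2,2,2,2,2,2,2,2,2,2,1,2,3,3,3,3,4,4,4,4,5,5,5,5,6,6,6,6,7,7,7,7
r1: 2,2,2,2,2,2,2,2,2,2,2,2,2,2,2,2,2,2,2,2,2,2,2,2,2,2,2,2,2,2,2,2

steps = 5; useful = 96; efficiency = 96/160 = 3/5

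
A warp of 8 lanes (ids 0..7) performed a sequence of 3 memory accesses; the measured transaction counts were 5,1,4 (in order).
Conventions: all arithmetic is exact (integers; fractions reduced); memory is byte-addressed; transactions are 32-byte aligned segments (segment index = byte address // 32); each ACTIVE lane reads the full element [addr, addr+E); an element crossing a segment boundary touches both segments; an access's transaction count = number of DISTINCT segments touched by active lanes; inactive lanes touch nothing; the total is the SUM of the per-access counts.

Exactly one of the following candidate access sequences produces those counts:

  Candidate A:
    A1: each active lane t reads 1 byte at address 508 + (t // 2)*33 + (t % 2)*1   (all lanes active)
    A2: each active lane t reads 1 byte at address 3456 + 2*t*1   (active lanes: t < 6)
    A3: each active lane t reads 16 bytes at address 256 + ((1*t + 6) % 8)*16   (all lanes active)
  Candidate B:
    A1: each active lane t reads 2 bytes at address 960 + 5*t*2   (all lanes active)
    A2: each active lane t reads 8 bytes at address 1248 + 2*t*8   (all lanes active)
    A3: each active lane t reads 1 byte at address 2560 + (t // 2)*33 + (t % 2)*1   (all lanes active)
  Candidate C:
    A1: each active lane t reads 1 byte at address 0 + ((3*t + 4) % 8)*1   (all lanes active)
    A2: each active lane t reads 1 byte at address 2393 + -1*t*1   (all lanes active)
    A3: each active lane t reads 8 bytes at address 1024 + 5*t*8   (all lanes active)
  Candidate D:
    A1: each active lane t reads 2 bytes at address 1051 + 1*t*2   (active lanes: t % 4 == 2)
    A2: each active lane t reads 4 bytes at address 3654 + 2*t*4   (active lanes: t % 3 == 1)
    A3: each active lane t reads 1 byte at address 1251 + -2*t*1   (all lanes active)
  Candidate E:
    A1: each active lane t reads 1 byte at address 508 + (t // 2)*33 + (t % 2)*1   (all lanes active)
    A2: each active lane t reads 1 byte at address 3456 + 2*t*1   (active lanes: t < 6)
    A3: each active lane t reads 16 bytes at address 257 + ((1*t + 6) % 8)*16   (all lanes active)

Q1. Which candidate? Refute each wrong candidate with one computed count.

B: A1 gives 3 transactions, not 5
C: A1 gives 1 transaction, not 5
D: A1 gives 2 transactions, not 5
E: A3 gives 5 transactions, not 4
A: all counts match (5,1,4)

Answer: A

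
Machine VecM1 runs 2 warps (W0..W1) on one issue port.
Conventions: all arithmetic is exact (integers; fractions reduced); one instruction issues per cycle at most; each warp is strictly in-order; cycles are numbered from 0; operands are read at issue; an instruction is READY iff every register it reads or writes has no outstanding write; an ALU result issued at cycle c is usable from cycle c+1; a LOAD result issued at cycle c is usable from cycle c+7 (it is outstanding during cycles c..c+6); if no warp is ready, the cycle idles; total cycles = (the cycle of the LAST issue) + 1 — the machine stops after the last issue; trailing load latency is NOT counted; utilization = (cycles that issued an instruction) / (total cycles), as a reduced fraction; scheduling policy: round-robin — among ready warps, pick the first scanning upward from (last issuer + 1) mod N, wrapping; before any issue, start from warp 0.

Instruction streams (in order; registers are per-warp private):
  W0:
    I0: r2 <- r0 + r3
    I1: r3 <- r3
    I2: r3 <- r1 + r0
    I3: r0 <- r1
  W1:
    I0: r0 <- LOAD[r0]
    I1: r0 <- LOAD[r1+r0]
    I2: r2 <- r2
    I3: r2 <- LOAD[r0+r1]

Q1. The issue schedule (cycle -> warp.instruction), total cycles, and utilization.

cycle 0: W0.I0
cycle 1: W1.I0
cycle 2: W0.I1
cycle 3: W0.I2
cycle 4: W0.I3
cycle 5: idle
cycle 6: idle
cycle 7: idle
cycle 8: W1.I1
cycle 9: W1.I2
cycle 10: idle
cycle 11: idle
cycle 12: idle
cycle 13: idle
cycle 14: idle
cycle 15: W1.I3

Answer: 16 cycles, utilization 1/2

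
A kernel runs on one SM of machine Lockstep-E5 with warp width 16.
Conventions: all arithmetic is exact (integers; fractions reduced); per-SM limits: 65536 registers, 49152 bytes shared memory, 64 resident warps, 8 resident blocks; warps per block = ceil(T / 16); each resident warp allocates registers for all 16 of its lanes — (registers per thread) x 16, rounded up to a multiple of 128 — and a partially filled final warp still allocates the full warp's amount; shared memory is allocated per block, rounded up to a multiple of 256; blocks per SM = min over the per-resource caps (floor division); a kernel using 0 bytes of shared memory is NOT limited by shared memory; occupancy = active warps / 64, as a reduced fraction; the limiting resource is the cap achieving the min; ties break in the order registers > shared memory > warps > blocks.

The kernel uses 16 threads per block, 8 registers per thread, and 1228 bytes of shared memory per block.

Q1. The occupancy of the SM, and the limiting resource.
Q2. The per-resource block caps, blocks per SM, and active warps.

Answer: occupancy 1/8, limited by blocks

registers: 512 blocks
shared memory: 38 blocks
warps: 64 blocks
blocks: 8 blocks

Answer: 8 blocks, 8 active warps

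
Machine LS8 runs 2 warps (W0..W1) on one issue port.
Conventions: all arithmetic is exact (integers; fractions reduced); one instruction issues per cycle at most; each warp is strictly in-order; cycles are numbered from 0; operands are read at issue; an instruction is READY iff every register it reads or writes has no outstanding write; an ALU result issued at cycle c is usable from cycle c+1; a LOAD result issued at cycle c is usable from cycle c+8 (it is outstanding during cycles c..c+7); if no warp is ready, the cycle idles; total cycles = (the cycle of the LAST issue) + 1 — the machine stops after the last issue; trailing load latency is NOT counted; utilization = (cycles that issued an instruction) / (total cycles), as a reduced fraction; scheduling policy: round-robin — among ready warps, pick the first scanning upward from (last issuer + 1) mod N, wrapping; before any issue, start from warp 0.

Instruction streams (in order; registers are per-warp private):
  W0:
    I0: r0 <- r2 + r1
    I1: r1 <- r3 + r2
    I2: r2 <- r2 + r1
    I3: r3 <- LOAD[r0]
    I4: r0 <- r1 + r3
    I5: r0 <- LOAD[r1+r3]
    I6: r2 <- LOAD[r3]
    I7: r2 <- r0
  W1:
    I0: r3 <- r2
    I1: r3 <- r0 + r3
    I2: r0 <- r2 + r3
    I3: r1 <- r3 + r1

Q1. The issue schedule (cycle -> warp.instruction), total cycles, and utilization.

cycle 0: W0.I0
cycle 1: W1.I0
cycle 2: W0.I1
cycle 3: W1.I1
cycle 4: W0.I2
cycle 5: W1.I2
cycle 6: W0.I3
cycle 7: W1.I3
cycle 8: idle
cycle 9: idle
cycle 10: idle
cycle 11: idle
cycle 12: idle
cycle 13: idle
cycle 14: W0.I4
cycle 15: W0.I5
cycle 16: W0.I6
cycle 17: idle
cycle 18: idle
cycle 19: idle
cycle 20: idle
cycle 21: idle
cycle 22: idle
cycle 23: idle
cycle 24: W0.I7

Answer: 25 cycles, utilization 12/25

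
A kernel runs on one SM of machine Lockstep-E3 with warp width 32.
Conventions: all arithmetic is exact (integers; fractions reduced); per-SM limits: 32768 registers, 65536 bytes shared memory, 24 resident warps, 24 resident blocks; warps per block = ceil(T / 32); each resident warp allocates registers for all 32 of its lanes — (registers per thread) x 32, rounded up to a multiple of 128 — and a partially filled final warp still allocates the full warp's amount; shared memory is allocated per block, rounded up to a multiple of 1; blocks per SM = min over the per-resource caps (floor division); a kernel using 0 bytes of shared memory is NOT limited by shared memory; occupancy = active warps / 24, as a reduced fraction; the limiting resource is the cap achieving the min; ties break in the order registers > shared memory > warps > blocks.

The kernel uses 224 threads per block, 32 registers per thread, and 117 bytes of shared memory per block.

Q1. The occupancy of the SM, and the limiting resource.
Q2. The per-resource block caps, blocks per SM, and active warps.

Answer: occupancy 7/8, limited by warps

registers: 4 blocks
shared memory: 560 blocks
warps: 3 blocks
blocks: 24 blocks

Answer: 3 blocks, 21 active warps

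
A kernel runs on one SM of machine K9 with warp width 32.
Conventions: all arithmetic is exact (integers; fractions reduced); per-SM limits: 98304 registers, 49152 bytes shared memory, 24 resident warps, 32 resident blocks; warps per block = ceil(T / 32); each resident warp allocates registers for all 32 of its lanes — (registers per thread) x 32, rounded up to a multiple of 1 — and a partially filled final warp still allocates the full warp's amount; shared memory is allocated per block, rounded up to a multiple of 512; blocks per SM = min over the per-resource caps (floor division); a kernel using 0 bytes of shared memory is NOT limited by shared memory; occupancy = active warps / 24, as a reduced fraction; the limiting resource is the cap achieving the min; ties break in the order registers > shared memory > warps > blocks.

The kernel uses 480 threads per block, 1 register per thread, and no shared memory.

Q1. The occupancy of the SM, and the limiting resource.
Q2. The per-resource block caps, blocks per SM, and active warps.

Answer: occupancy 5/8, limited by warps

registers: 204 blocks
shared memory: no limit (kernel uses none)
warps: 1 block
blocks: 32 blocks

Answer: 1 block, 15 active warps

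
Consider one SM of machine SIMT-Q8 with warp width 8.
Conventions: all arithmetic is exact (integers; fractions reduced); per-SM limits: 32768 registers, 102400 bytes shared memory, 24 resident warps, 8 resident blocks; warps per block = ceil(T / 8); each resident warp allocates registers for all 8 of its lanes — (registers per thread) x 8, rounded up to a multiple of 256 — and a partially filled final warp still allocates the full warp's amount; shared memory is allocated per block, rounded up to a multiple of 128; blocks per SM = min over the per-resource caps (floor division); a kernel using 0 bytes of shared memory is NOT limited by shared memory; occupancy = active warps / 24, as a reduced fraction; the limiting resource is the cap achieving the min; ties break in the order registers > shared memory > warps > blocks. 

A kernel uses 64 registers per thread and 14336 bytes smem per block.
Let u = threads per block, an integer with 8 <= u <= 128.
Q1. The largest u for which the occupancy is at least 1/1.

Answer: u = 96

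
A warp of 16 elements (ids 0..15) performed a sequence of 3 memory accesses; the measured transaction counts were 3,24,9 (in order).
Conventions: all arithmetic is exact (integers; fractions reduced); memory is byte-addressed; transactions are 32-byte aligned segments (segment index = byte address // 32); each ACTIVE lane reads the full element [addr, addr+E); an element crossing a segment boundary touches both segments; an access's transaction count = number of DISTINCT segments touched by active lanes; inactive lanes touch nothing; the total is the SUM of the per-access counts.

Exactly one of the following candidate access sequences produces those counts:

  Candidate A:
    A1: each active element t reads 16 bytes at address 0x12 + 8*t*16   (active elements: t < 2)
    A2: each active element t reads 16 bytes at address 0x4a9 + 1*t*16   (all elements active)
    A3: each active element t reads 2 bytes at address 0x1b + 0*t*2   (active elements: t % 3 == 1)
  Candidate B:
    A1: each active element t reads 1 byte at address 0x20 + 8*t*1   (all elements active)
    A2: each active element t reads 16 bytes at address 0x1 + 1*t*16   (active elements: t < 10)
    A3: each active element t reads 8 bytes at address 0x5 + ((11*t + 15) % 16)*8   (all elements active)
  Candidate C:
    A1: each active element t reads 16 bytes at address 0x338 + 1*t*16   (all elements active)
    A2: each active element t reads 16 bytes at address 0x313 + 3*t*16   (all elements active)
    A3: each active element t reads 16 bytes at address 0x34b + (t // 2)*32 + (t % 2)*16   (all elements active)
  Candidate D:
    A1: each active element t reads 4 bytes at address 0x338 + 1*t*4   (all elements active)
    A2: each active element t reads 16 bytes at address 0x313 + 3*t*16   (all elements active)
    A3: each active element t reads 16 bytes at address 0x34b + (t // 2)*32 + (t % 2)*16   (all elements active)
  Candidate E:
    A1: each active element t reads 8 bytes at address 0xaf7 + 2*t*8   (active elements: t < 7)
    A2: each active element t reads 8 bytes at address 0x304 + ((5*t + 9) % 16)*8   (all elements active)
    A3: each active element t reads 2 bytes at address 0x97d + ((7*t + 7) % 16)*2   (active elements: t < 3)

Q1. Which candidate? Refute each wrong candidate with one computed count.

A: A1 gives 4 transactions, not 3
B: A1 gives 4 transactions, not 3
C: A1 gives 9 transactions, not 3
E: A1 gives 4 transactions, not 3
D: all counts match (3,24,9)

Answer: D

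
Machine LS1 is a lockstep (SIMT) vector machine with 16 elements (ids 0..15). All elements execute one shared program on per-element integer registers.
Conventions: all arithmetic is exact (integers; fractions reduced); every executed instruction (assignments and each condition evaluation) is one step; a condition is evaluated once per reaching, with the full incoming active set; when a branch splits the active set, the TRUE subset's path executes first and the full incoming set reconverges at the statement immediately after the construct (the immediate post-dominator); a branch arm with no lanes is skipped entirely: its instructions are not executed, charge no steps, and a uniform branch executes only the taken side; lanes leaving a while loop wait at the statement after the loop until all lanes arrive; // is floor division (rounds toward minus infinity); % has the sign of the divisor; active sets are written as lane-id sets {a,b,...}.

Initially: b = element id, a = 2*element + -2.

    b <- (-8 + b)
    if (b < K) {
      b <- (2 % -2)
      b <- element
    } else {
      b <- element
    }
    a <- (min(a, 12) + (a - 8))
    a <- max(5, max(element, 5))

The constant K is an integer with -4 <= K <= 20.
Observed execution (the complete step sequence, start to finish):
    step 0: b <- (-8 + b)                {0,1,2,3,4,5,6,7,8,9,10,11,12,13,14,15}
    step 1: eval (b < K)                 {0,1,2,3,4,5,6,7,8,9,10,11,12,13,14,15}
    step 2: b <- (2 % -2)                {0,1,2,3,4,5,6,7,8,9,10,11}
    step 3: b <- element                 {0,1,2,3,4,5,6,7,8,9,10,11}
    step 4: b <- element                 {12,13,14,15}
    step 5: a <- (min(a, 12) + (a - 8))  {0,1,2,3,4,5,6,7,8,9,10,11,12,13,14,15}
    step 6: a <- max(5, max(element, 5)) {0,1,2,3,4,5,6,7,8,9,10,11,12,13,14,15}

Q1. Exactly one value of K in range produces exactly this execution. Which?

Answer: K = 4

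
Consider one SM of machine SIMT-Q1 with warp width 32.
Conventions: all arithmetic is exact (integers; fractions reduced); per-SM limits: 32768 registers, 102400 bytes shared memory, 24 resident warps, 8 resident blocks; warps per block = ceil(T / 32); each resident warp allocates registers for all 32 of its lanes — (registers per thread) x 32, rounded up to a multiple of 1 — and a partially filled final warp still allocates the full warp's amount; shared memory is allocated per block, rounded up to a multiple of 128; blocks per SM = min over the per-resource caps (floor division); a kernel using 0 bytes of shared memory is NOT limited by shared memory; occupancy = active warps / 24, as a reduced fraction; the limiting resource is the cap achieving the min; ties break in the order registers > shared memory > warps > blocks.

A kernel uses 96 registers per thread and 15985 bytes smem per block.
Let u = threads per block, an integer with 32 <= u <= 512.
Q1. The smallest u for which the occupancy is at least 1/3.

Answer: u = 33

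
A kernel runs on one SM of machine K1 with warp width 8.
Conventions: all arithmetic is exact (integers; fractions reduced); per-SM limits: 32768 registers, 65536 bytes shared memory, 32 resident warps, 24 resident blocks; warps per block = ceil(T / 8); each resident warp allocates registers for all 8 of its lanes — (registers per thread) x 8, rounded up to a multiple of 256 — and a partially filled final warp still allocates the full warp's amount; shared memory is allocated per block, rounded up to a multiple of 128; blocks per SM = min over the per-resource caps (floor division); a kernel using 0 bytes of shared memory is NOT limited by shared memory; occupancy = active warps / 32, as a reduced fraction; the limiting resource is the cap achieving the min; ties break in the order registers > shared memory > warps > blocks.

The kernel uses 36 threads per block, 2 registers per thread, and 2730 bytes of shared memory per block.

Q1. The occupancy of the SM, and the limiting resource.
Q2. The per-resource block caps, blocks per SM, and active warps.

Answer: occupancy 15/16, limited by warps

registers: 25 blocks
shared memory: 23 blocks
warps: 6 blocks
blocks: 24 blocks

Answer: 6 blocks, 30 active warps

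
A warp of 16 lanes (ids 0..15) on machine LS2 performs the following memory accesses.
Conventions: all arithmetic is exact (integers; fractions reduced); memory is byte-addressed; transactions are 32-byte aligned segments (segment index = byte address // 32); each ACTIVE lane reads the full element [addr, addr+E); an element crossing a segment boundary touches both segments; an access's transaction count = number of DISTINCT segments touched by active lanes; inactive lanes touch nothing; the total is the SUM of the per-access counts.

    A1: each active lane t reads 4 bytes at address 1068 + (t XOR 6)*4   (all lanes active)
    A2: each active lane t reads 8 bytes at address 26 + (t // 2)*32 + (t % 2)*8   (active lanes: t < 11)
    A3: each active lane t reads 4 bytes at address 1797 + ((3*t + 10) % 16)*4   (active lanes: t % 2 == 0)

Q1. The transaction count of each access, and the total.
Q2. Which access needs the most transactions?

A1: 3 transactions
A2: 7 transactions
A3: 3 transactions

Answer: 3,7,3; total 13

Answer: A2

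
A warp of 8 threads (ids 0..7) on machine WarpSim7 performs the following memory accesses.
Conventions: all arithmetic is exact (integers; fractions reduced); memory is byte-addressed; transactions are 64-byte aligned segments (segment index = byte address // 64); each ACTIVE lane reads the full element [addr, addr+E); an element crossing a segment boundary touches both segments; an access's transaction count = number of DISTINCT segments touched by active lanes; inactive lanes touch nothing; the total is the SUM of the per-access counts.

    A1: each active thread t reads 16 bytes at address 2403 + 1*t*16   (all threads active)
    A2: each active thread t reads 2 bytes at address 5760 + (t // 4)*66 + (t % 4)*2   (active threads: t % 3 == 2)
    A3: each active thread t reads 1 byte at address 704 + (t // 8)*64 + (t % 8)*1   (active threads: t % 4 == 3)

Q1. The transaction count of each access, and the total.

A1: 3 transactions
A2: 2 transactions
A3: 1 transaction

Answer: 3,2,1; total 6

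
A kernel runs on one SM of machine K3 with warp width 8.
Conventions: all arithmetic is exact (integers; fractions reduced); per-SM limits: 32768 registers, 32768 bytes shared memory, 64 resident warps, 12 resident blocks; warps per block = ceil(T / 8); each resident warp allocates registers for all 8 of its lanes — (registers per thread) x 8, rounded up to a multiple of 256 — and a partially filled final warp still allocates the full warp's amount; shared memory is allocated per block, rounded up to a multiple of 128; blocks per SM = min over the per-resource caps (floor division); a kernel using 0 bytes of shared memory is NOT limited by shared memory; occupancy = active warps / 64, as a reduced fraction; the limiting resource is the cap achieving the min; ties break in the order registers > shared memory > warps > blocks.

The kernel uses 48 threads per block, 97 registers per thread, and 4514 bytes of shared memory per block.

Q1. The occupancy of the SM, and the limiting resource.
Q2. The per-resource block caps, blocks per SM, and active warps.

Answer: occupancy 15/32, limited by registers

registers: 5 blocks
shared memory: 7 blocks
warps: 10 blocks
blocks: 12 blocks

Answer: 5 blocks, 30 active warps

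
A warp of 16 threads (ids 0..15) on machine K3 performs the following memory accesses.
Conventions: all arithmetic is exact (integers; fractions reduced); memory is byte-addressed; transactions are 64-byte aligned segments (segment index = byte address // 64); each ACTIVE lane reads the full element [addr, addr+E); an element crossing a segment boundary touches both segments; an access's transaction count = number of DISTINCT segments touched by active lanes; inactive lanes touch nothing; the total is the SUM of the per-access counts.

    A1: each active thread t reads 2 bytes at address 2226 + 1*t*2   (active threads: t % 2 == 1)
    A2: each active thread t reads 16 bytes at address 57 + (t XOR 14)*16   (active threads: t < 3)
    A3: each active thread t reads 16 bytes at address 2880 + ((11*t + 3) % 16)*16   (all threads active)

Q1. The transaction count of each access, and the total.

A1: 2 transactions
A2: 2 transactions
A3: 4 transactions

Answer: 2,2,4; total 8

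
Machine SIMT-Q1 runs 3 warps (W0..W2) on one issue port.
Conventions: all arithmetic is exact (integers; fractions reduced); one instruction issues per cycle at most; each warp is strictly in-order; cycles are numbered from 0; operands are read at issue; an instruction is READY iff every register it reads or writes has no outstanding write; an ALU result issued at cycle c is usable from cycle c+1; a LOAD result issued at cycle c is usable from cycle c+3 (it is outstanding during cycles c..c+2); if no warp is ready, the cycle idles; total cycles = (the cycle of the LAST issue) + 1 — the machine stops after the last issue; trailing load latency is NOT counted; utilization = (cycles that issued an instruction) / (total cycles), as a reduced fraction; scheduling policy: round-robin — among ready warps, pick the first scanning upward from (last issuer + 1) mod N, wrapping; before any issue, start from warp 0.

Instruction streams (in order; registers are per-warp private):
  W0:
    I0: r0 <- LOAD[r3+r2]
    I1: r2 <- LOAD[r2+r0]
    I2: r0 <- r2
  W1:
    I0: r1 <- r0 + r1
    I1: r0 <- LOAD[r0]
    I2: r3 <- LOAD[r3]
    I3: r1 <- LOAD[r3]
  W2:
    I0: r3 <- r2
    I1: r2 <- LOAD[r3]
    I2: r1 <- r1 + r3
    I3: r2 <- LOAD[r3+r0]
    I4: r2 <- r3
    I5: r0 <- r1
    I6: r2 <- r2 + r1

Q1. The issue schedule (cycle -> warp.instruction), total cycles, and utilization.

cycle 0: W0.I0
cycle 1: W1.I0
cycle 2: W2.I0
cycle 3: W0.I1
cycle 4: W1.I1
cycle 5: W2.I1
cycle 6: W0.I2
cycle 7: W1.I2
cycle 8: W2.I2
cycle 9: W2.I3
cycle 10: W1.I3
cycle 11: idle
cycle 12: W2.I4
cycle 13: W2.I5
cycle 14: W2.I6

Answer: 15 cycles, utilization 14/15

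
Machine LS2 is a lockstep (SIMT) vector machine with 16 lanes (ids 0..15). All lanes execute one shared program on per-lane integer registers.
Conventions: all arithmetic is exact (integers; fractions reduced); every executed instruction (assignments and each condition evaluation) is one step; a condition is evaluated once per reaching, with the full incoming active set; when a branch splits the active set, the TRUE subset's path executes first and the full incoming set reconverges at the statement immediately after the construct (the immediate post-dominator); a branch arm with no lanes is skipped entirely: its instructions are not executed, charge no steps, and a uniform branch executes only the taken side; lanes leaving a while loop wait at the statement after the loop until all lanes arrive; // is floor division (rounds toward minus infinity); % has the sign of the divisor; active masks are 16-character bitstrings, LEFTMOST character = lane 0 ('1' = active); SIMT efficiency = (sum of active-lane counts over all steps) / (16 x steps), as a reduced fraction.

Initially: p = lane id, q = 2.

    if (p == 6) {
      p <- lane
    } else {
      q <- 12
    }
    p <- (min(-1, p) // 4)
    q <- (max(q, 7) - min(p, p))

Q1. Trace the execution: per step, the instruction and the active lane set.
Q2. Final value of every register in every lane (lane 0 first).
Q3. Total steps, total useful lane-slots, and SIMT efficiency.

step 0: eval (p == 6)                1111111111111111
step 1: p <- lane                    0000001000000000
step 2: q <- 12                      1111110111111111
step 3: p <- (min(-1, p) // 4)       1111111111111111
step 4: q <- (max(q, 7) - min(p, p)) 1111111111111111

Answer: 5 steps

p: -1,-1,-1,-1,-1,-1,-1,-1,-1,-1,-1,-1,-1,-1,-1,-1
q: 13,13,13,13,13,13,8,13,13,13,13,13,13,13,13,13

steps = 5; useful = 64; efficiency = 64/80 = 4/5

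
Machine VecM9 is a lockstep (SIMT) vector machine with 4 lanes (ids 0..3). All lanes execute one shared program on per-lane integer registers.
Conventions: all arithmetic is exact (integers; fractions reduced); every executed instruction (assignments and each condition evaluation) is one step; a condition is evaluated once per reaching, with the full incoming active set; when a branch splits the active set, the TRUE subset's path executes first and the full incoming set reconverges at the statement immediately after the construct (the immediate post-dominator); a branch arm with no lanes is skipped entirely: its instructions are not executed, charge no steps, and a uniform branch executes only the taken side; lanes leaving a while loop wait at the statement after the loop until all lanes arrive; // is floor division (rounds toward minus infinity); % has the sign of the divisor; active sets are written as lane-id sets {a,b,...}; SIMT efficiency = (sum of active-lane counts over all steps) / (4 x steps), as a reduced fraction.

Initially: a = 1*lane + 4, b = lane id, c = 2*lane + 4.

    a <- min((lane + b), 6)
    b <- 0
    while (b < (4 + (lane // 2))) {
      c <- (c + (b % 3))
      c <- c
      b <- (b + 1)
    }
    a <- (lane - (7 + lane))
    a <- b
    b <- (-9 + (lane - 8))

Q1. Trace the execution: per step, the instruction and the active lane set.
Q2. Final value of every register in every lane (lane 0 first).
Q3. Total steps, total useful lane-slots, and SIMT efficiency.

step 0: a <- min((lane + b), 6)      {0,1,2,3}
step 1: b <- 0                       {0,1,2,3}
step 2: eval (b < (4 + (lane // 2))) {0,1,2,3}
step 3: c <- (c + (b % 3))           {0,1,2,3}
step 4: c <- c                       {0,1,2,3}
step 5: b <- (b + 1)                 {0,1,2,3}
step 6: eval (b < (4 + (lane // 2))) {0,1,2,3}
step 7: c <- (c + (b % 3))           {0,1,2,3}
step 8: c <- c                       {0,1,2,3}
step 9: b <- (b + 1)                 {0,1,2,3}
step 10: eval (b < (4 + (lane // 2))) {0,1,2,3}
step 11: c <- (c + (b % 3))           {0,1,2,3}
step 12: c <- c                       {0,1,2,3}
step 13: b <- (b + 1)                 {0,1,2,3}
step 14: eval (b < (4 + (lane // 2))) {0,1,2,3}
step 15: c <- (c + (b % 3))           {0,1,2,3}
step 16: c <- c                       {0,1,2,3}
step 17: b <- (b + 1)                 {0,1,2,3}
step 18: eval (b < (4 + (lane // 2))) {0,1,2,3}
step 19: c <- (c + (b % 3))           {2,3}
step 20: c <- c                       {2,3}
step 21: b <- (b + 1)                 {2,3}
step 22: eval (b < (4 + (lane // 2))) {2,3}
step 23: a <- (lane - (7 + lane))     {0,1,2,3}
step 24: a <- b                       {0,1,2,3}
step 25: b <- (-9 + (lane - 8))       {0,1,2,3}

Answer: 26 steps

a: 4,4,5,5
b: -17,-16,-15,-14
c: 7,9,12,14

steps = 26; useful = 96; efficiency = 96/104 = 12/13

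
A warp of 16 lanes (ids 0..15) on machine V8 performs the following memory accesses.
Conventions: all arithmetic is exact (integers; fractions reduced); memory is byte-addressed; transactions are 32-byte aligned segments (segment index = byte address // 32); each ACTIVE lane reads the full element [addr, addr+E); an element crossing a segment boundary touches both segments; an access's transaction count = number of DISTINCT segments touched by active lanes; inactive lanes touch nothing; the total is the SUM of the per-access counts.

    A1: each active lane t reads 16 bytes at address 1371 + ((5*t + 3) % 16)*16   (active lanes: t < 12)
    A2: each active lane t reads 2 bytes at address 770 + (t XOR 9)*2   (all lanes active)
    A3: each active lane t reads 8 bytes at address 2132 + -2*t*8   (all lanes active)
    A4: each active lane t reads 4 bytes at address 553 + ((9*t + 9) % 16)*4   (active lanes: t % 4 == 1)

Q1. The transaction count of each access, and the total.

A1: 8 transactions
A2: 2 transactions
A3: 8 transactions
A4: 3 transactions

Answer: 8,2,8,3; total 21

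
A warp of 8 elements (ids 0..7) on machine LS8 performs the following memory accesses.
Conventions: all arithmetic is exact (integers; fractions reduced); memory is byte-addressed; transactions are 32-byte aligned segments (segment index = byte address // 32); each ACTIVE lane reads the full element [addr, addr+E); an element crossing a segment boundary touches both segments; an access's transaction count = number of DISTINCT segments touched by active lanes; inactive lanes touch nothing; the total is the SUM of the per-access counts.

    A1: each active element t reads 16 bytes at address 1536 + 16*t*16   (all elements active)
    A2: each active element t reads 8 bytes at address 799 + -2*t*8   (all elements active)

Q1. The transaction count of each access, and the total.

A1: 8 transactions
A2: 5 transactions

Answer: 8,5; total 13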